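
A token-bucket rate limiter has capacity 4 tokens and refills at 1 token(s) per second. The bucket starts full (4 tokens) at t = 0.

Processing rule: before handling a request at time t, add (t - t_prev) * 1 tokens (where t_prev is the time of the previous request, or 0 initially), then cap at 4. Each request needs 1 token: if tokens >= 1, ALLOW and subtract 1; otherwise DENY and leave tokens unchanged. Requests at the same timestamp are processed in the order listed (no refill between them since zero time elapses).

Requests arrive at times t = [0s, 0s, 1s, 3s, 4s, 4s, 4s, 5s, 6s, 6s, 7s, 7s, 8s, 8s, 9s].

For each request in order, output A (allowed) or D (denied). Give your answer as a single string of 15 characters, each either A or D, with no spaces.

Simulating step by step:
  req#1 t=0s: ALLOW
  req#2 t=0s: ALLOW
  req#3 t=1s: ALLOW
  req#4 t=3s: ALLOW
  req#5 t=4s: ALLOW
  req#6 t=4s: ALLOW
  req#7 t=4s: ALLOW
  req#8 t=5s: ALLOW
  req#9 t=6s: ALLOW
  req#10 t=6s: ALLOW
  req#11 t=7s: ALLOW
  req#12 t=7s: DENY
  req#13 t=8s: ALLOW
  req#14 t=8s: DENY
  req#15 t=9s: ALLOW

Answer: AAAAAAAAAAADADA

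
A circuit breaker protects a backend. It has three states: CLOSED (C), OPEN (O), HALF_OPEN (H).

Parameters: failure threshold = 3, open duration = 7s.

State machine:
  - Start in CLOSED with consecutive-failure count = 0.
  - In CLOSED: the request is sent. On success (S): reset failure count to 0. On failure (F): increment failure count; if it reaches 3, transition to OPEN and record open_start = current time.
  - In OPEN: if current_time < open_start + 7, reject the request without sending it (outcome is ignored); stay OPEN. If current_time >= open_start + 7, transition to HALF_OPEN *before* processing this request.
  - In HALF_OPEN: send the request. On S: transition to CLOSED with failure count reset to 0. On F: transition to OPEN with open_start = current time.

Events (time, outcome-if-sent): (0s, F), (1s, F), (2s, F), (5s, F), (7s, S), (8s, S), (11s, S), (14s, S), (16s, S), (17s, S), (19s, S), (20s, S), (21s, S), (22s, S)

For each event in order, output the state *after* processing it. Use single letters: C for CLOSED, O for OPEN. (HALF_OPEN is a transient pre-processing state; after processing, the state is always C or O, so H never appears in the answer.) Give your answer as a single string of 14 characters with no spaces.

Answer: CCOOOOCCCCCCCC

Derivation:
State after each event:
  event#1 t=0s outcome=F: state=CLOSED
  event#2 t=1s outcome=F: state=CLOSED
  event#3 t=2s outcome=F: state=OPEN
  event#4 t=5s outcome=F: state=OPEN
  event#5 t=7s outcome=S: state=OPEN
  event#6 t=8s outcome=S: state=OPEN
  event#7 t=11s outcome=S: state=CLOSED
  event#8 t=14s outcome=S: state=CLOSED
  event#9 t=16s outcome=S: state=CLOSED
  event#10 t=17s outcome=S: state=CLOSED
  event#11 t=19s outcome=S: state=CLOSED
  event#12 t=20s outcome=S: state=CLOSED
  event#13 t=21s outcome=S: state=CLOSED
  event#14 t=22s outcome=S: state=CLOSED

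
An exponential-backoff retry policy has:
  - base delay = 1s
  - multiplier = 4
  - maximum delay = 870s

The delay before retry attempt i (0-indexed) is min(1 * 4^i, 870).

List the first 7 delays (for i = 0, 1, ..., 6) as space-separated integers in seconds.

Answer: 1 4 16 64 256 870 870

Derivation:
Computing each delay:
  i=0: min(1*4^0, 870) = 1
  i=1: min(1*4^1, 870) = 4
  i=2: min(1*4^2, 870) = 16
  i=3: min(1*4^3, 870) = 64
  i=4: min(1*4^4, 870) = 256
  i=5: min(1*4^5, 870) = 870
  i=6: min(1*4^6, 870) = 870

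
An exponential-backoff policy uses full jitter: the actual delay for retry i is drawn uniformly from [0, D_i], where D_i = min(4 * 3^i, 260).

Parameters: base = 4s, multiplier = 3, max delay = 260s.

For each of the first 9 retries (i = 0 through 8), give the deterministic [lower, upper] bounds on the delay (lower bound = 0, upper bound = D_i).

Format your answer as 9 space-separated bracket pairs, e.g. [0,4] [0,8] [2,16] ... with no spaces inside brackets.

Computing bounds per retry:
  i=0: D_i=min(4*3^0,260)=4, bounds=[0,4]
  i=1: D_i=min(4*3^1,260)=12, bounds=[0,12]
  i=2: D_i=min(4*3^2,260)=36, bounds=[0,36]
  i=3: D_i=min(4*3^3,260)=108, bounds=[0,108]
  i=4: D_i=min(4*3^4,260)=260, bounds=[0,260]
  i=5: D_i=min(4*3^5,260)=260, bounds=[0,260]
  i=6: D_i=min(4*3^6,260)=260, bounds=[0,260]
  i=7: D_i=min(4*3^7,260)=260, bounds=[0,260]
  i=8: D_i=min(4*3^8,260)=260, bounds=[0,260]

Answer: [0,4] [0,12] [0,36] [0,108] [0,260] [0,260] [0,260] [0,260] [0,260]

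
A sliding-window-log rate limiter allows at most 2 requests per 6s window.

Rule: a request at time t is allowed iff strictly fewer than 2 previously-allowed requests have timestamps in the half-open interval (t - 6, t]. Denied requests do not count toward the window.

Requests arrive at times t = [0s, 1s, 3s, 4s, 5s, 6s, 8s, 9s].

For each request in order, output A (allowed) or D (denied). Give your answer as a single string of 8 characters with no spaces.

Answer: AADDDAAD

Derivation:
Tracking allowed requests in the window:
  req#1 t=0s: ALLOW
  req#2 t=1s: ALLOW
  req#3 t=3s: DENY
  req#4 t=4s: DENY
  req#5 t=5s: DENY
  req#6 t=6s: ALLOW
  req#7 t=8s: ALLOW
  req#8 t=9s: DENY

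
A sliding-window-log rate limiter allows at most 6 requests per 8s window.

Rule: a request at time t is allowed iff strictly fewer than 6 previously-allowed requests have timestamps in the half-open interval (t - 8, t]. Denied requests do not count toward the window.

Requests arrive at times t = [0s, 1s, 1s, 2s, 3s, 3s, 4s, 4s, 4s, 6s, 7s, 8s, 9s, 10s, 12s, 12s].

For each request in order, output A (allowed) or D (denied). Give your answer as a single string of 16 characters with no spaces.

Answer: AAAAAADDDDDAAAAA

Derivation:
Tracking allowed requests in the window:
  req#1 t=0s: ALLOW
  req#2 t=1s: ALLOW
  req#3 t=1s: ALLOW
  req#4 t=2s: ALLOW
  req#5 t=3s: ALLOW
  req#6 t=3s: ALLOW
  req#7 t=4s: DENY
  req#8 t=4s: DENY
  req#9 t=4s: DENY
  req#10 t=6s: DENY
  req#11 t=7s: DENY
  req#12 t=8s: ALLOW
  req#13 t=9s: ALLOW
  req#14 t=10s: ALLOW
  req#15 t=12s: ALLOW
  req#16 t=12s: ALLOW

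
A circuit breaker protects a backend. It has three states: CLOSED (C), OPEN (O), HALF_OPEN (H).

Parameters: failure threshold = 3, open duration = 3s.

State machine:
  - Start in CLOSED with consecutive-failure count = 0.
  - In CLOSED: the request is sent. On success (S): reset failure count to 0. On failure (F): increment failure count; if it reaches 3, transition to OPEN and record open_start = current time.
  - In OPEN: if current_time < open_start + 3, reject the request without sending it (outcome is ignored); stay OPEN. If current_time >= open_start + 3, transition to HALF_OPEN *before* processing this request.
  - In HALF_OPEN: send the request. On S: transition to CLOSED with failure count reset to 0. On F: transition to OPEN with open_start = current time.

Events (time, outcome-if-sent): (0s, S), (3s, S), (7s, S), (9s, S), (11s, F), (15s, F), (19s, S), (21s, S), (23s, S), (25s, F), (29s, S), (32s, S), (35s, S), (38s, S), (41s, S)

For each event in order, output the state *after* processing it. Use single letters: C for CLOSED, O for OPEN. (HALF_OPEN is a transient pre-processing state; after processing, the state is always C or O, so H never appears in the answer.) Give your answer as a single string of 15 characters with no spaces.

Answer: CCCCCCCCCCCCCCC

Derivation:
State after each event:
  event#1 t=0s outcome=S: state=CLOSED
  event#2 t=3s outcome=S: state=CLOSED
  event#3 t=7s outcome=S: state=CLOSED
  event#4 t=9s outcome=S: state=CLOSED
  event#5 t=11s outcome=F: state=CLOSED
  event#6 t=15s outcome=F: state=CLOSED
  event#7 t=19s outcome=S: state=CLOSED
  event#8 t=21s outcome=S: state=CLOSED
  event#9 t=23s outcome=S: state=CLOSED
  event#10 t=25s outcome=F: state=CLOSED
  event#11 t=29s outcome=S: state=CLOSED
  event#12 t=32s outcome=S: state=CLOSED
  event#13 t=35s outcome=S: state=CLOSED
  event#14 t=38s outcome=S: state=CLOSED
  event#15 t=41s outcome=S: state=CLOSED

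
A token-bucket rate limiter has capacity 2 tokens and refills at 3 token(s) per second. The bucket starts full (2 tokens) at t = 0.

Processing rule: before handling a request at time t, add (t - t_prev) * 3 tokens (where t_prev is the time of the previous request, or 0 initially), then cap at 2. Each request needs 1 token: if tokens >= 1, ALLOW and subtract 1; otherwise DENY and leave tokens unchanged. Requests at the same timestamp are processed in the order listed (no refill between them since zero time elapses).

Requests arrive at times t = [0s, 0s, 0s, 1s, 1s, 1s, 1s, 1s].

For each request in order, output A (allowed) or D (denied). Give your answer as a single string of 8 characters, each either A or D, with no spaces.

Simulating step by step:
  req#1 t=0s: ALLOW
  req#2 t=0s: ALLOW
  req#3 t=0s: DENY
  req#4 t=1s: ALLOW
  req#5 t=1s: ALLOW
  req#6 t=1s: DENY
  req#7 t=1s: DENY
  req#8 t=1s: DENY

Answer: AADAADDD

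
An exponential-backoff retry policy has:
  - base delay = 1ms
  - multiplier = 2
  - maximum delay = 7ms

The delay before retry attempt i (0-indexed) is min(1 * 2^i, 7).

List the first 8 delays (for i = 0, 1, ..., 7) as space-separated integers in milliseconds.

Computing each delay:
  i=0: min(1*2^0, 7) = 1
  i=1: min(1*2^1, 7) = 2
  i=2: min(1*2^2, 7) = 4
  i=3: min(1*2^3, 7) = 7
  i=4: min(1*2^4, 7) = 7
  i=5: min(1*2^5, 7) = 7
  i=6: min(1*2^6, 7) = 7
  i=7: min(1*2^7, 7) = 7

Answer: 1 2 4 7 7 7 7 7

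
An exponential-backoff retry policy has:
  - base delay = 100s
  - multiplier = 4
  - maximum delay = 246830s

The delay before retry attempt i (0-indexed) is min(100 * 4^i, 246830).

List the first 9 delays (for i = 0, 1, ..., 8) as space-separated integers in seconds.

Computing each delay:
  i=0: min(100*4^0, 246830) = 100
  i=1: min(100*4^1, 246830) = 400
  i=2: min(100*4^2, 246830) = 1600
  i=3: min(100*4^3, 246830) = 6400
  i=4: min(100*4^4, 246830) = 25600
  i=5: min(100*4^5, 246830) = 102400
  i=6: min(100*4^6, 246830) = 246830
  i=7: min(100*4^7, 246830) = 246830
  i=8: min(100*4^8, 246830) = 246830

Answer: 100 400 1600 6400 25600 102400 246830 246830 246830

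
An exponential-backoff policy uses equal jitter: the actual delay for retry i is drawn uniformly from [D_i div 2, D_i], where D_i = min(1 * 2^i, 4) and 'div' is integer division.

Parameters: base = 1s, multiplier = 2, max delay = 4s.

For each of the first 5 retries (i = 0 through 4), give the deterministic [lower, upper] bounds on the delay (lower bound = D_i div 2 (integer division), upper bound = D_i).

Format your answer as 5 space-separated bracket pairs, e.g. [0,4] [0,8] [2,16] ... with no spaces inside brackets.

Computing bounds per retry:
  i=0: D_i=min(1*2^0,4)=1, bounds=[0,1]
  i=1: D_i=min(1*2^1,4)=2, bounds=[1,2]
  i=2: D_i=min(1*2^2,4)=4, bounds=[2,4]
  i=3: D_i=min(1*2^3,4)=4, bounds=[2,4]
  i=4: D_i=min(1*2^4,4)=4, bounds=[2,4]

Answer: [0,1] [1,2] [2,4] [2,4] [2,4]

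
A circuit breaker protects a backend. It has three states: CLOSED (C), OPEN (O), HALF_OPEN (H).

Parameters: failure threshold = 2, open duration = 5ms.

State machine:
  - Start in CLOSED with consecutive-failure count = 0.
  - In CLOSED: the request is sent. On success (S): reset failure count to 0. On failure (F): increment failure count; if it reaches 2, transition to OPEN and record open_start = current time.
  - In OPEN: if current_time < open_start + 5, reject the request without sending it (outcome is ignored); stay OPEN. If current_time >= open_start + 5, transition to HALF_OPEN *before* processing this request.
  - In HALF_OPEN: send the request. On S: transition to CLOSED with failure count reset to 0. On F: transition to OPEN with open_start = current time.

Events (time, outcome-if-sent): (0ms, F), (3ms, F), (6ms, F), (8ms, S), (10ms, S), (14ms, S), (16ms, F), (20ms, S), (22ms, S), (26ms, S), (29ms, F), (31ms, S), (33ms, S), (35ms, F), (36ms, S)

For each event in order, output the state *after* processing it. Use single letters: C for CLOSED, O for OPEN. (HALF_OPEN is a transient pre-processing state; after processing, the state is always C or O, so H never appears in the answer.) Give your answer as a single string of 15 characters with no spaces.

State after each event:
  event#1 t=0ms outcome=F: state=CLOSED
  event#2 t=3ms outcome=F: state=OPEN
  event#3 t=6ms outcome=F: state=OPEN
  event#4 t=8ms outcome=S: state=CLOSED
  event#5 t=10ms outcome=S: state=CLOSED
  event#6 t=14ms outcome=S: state=CLOSED
  event#7 t=16ms outcome=F: state=CLOSED
  event#8 t=20ms outcome=S: state=CLOSED
  event#9 t=22ms outcome=S: state=CLOSED
  event#10 t=26ms outcome=S: state=CLOSED
  event#11 t=29ms outcome=F: state=CLOSED
  event#12 t=31ms outcome=S: state=CLOSED
  event#13 t=33ms outcome=S: state=CLOSED
  event#14 t=35ms outcome=F: state=CLOSED
  event#15 t=36ms outcome=S: state=CLOSED

Answer: COOCCCCCCCCCCCC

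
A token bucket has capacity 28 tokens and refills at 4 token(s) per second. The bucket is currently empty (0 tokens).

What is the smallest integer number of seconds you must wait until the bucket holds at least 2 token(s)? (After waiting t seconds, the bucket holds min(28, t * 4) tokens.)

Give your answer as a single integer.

Need t * 4 >= 2, so t >= 2/4.
Smallest integer t = ceil(2/4) = 1.

Answer: 1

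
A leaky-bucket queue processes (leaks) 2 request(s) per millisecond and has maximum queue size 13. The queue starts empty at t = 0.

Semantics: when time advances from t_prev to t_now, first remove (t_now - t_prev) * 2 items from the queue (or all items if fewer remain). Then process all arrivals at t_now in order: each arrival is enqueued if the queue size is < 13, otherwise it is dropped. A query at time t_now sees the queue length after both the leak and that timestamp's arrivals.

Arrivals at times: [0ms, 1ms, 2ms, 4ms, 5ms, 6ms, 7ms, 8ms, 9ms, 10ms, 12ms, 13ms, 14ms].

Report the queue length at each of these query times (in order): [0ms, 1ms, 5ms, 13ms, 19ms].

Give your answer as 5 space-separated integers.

Answer: 1 1 1 1 0

Derivation:
Queue lengths at query times:
  query t=0ms: backlog = 1
  query t=1ms: backlog = 1
  query t=5ms: backlog = 1
  query t=13ms: backlog = 1
  query t=19ms: backlog = 0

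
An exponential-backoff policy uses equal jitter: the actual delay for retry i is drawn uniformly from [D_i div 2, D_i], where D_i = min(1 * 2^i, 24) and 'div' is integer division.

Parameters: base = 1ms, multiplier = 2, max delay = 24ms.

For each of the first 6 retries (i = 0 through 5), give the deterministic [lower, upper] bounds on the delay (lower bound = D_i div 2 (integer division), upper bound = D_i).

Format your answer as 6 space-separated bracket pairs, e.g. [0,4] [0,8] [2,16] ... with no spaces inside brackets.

Computing bounds per retry:
  i=0: D_i=min(1*2^0,24)=1, bounds=[0,1]
  i=1: D_i=min(1*2^1,24)=2, bounds=[1,2]
  i=2: D_i=min(1*2^2,24)=4, bounds=[2,4]
  i=3: D_i=min(1*2^3,24)=8, bounds=[4,8]
  i=4: D_i=min(1*2^4,24)=16, bounds=[8,16]
  i=5: D_i=min(1*2^5,24)=24, bounds=[12,24]

Answer: [0,1] [1,2] [2,4] [4,8] [8,16] [12,24]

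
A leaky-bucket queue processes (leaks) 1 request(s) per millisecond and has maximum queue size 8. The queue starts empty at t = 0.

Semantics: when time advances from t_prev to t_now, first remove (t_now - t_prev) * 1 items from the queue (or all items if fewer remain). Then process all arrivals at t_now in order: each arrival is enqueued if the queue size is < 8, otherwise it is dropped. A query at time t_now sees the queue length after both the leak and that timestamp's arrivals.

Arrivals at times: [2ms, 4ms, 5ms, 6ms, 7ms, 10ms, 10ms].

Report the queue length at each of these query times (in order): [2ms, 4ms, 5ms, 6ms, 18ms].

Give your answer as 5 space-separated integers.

Queue lengths at query times:
  query t=2ms: backlog = 1
  query t=4ms: backlog = 1
  query t=5ms: backlog = 1
  query t=6ms: backlog = 1
  query t=18ms: backlog = 0

Answer: 1 1 1 1 0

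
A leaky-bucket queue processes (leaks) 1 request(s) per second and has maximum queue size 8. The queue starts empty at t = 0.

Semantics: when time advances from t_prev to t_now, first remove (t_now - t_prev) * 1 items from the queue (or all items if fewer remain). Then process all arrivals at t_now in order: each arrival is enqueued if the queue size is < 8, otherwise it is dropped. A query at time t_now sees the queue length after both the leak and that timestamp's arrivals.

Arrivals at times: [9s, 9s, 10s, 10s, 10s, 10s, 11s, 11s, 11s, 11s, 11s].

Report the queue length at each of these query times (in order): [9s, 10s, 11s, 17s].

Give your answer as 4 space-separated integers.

Answer: 2 5 8 2

Derivation:
Queue lengths at query times:
  query t=9s: backlog = 2
  query t=10s: backlog = 5
  query t=11s: backlog = 8
  query t=17s: backlog = 2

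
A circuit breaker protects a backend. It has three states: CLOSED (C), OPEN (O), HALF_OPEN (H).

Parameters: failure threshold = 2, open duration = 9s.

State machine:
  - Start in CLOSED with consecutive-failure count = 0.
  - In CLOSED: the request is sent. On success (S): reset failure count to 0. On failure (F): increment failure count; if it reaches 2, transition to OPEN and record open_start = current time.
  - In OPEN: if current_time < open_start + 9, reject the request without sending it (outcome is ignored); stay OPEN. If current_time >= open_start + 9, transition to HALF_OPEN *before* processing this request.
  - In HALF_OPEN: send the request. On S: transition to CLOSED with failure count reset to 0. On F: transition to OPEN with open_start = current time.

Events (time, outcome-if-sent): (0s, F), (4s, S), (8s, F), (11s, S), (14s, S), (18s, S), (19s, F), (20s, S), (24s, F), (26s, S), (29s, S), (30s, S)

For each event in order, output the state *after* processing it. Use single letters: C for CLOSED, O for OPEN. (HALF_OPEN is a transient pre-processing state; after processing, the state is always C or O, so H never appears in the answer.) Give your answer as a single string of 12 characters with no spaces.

State after each event:
  event#1 t=0s outcome=F: state=CLOSED
  event#2 t=4s outcome=S: state=CLOSED
  event#3 t=8s outcome=F: state=CLOSED
  event#4 t=11s outcome=S: state=CLOSED
  event#5 t=14s outcome=S: state=CLOSED
  event#6 t=18s outcome=S: state=CLOSED
  event#7 t=19s outcome=F: state=CLOSED
  event#8 t=20s outcome=S: state=CLOSED
  event#9 t=24s outcome=F: state=CLOSED
  event#10 t=26s outcome=S: state=CLOSED
  event#11 t=29s outcome=S: state=CLOSED
  event#12 t=30s outcome=S: state=CLOSED

Answer: CCCCCCCCCCCC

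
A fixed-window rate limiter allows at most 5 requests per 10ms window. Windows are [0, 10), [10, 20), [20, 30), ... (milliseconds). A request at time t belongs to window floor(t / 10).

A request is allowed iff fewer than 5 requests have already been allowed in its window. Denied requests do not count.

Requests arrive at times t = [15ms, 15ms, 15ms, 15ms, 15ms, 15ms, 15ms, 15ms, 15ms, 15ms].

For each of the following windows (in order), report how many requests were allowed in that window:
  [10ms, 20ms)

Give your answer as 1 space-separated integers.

Processing requests:
  req#1 t=15ms (window 1): ALLOW
  req#2 t=15ms (window 1): ALLOW
  req#3 t=15ms (window 1): ALLOW
  req#4 t=15ms (window 1): ALLOW
  req#5 t=15ms (window 1): ALLOW
  req#6 t=15ms (window 1): DENY
  req#7 t=15ms (window 1): DENY
  req#8 t=15ms (window 1): DENY
  req#9 t=15ms (window 1): DENY
  req#10 t=15ms (window 1): DENY

Allowed counts by window: 5

Answer: 5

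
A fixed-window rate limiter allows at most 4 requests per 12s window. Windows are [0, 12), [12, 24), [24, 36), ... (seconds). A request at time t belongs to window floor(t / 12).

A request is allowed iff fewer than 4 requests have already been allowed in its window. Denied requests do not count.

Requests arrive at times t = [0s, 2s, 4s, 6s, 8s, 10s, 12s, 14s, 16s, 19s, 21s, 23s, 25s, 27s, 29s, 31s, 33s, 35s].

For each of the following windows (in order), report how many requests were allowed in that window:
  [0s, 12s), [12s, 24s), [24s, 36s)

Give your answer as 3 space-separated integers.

Processing requests:
  req#1 t=0s (window 0): ALLOW
  req#2 t=2s (window 0): ALLOW
  req#3 t=4s (window 0): ALLOW
  req#4 t=6s (window 0): ALLOW
  req#5 t=8s (window 0): DENY
  req#6 t=10s (window 0): DENY
  req#7 t=12s (window 1): ALLOW
  req#8 t=14s (window 1): ALLOW
  req#9 t=16s (window 1): ALLOW
  req#10 t=19s (window 1): ALLOW
  req#11 t=21s (window 1): DENY
  req#12 t=23s (window 1): DENY
  req#13 t=25s (window 2): ALLOW
  req#14 t=27s (window 2): ALLOW
  req#15 t=29s (window 2): ALLOW
  req#16 t=31s (window 2): ALLOW
  req#17 t=33s (window 2): DENY
  req#18 t=35s (window 2): DENY

Allowed counts by window: 4 4 4

Answer: 4 4 4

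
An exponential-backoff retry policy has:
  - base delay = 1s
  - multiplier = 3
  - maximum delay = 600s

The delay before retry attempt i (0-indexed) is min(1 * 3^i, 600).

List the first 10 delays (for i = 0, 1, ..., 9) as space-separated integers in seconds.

Answer: 1 3 9 27 81 243 600 600 600 600

Derivation:
Computing each delay:
  i=0: min(1*3^0, 600) = 1
  i=1: min(1*3^1, 600) = 3
  i=2: min(1*3^2, 600) = 9
  i=3: min(1*3^3, 600) = 27
  i=4: min(1*3^4, 600) = 81
  i=5: min(1*3^5, 600) = 243
  i=6: min(1*3^6, 600) = 600
  i=7: min(1*3^7, 600) = 600
  i=8: min(1*3^8, 600) = 600
  i=9: min(1*3^9, 600) = 600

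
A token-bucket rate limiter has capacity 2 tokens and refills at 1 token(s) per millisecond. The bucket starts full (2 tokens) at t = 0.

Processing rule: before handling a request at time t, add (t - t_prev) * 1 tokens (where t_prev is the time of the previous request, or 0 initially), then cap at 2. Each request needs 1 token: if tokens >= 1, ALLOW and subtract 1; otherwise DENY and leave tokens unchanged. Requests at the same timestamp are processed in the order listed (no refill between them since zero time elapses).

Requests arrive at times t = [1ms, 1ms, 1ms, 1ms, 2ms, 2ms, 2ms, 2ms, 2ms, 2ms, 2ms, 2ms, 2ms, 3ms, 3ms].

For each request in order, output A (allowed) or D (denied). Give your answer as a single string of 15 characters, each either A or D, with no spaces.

Simulating step by step:
  req#1 t=1ms: ALLOW
  req#2 t=1ms: ALLOW
  req#3 t=1ms: DENY
  req#4 t=1ms: DENY
  req#5 t=2ms: ALLOW
  req#6 t=2ms: DENY
  req#7 t=2ms: DENY
  req#8 t=2ms: DENY
  req#9 t=2ms: DENY
  req#10 t=2ms: DENY
  req#11 t=2ms: DENY
  req#12 t=2ms: DENY
  req#13 t=2ms: DENY
  req#14 t=3ms: ALLOW
  req#15 t=3ms: DENY

Answer: AADDADDDDDDDDAD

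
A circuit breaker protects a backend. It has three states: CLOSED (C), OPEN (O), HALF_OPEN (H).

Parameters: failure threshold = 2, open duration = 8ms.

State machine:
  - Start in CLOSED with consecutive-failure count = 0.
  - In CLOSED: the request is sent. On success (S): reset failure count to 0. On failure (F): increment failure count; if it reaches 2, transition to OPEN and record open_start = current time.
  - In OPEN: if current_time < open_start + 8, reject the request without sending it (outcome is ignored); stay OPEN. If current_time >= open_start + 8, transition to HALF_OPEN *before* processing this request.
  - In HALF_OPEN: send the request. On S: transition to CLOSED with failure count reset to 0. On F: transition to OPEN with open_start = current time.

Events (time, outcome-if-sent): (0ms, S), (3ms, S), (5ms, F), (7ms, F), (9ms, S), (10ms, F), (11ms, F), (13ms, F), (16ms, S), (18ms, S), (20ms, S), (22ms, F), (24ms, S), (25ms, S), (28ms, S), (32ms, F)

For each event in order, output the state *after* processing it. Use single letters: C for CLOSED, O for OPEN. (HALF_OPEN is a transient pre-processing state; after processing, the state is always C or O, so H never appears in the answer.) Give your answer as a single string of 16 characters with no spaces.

Answer: CCCOOOOOCCCCCCCC

Derivation:
State after each event:
  event#1 t=0ms outcome=S: state=CLOSED
  event#2 t=3ms outcome=S: state=CLOSED
  event#3 t=5ms outcome=F: state=CLOSED
  event#4 t=7ms outcome=F: state=OPEN
  event#5 t=9ms outcome=S: state=OPEN
  event#6 t=10ms outcome=F: state=OPEN
  event#7 t=11ms outcome=F: state=OPEN
  event#8 t=13ms outcome=F: state=OPEN
  event#9 t=16ms outcome=S: state=CLOSED
  event#10 t=18ms outcome=S: state=CLOSED
  event#11 t=20ms outcome=S: state=CLOSED
  event#12 t=22ms outcome=F: state=CLOSED
  event#13 t=24ms outcome=S: state=CLOSED
  event#14 t=25ms outcome=S: state=CLOSED
  event#15 t=28ms outcome=S: state=CLOSED
  event#16 t=32ms outcome=F: state=CLOSED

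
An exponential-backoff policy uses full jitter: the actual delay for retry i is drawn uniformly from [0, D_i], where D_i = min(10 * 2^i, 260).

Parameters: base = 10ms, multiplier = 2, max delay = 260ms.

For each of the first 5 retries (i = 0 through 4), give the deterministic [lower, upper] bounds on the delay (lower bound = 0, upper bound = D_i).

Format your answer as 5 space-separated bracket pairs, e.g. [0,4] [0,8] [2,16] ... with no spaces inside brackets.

Answer: [0,10] [0,20] [0,40] [0,80] [0,160]

Derivation:
Computing bounds per retry:
  i=0: D_i=min(10*2^0,260)=10, bounds=[0,10]
  i=1: D_i=min(10*2^1,260)=20, bounds=[0,20]
  i=2: D_i=min(10*2^2,260)=40, bounds=[0,40]
  i=3: D_i=min(10*2^3,260)=80, bounds=[0,80]
  i=4: D_i=min(10*2^4,260)=160, bounds=[0,160]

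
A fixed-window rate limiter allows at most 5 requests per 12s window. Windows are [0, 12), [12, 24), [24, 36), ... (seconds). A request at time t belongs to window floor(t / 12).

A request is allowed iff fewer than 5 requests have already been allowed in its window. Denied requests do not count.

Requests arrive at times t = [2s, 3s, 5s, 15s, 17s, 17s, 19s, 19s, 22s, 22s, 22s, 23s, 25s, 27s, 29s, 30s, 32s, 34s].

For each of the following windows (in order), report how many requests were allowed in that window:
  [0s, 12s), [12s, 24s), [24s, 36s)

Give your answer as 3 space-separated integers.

Processing requests:
  req#1 t=2s (window 0): ALLOW
  req#2 t=3s (window 0): ALLOW
  req#3 t=5s (window 0): ALLOW
  req#4 t=15s (window 1): ALLOW
  req#5 t=17s (window 1): ALLOW
  req#6 t=17s (window 1): ALLOW
  req#7 t=19s (window 1): ALLOW
  req#8 t=19s (window 1): ALLOW
  req#9 t=22s (window 1): DENY
  req#10 t=22s (window 1): DENY
  req#11 t=22s (window 1): DENY
  req#12 t=23s (window 1): DENY
  req#13 t=25s (window 2): ALLOW
  req#14 t=27s (window 2): ALLOW
  req#15 t=29s (window 2): ALLOW
  req#16 t=30s (window 2): ALLOW
  req#17 t=32s (window 2): ALLOW
  req#18 t=34s (window 2): DENY

Allowed counts by window: 3 5 5

Answer: 3 5 5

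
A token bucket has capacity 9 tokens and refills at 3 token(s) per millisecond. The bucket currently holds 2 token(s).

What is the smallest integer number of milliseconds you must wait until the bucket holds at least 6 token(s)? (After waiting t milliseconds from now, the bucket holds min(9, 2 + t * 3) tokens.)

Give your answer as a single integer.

Answer: 2

Derivation:
Need 2 + t * 3 >= 6, so t >= 4/3.
Smallest integer t = ceil(4/3) = 2.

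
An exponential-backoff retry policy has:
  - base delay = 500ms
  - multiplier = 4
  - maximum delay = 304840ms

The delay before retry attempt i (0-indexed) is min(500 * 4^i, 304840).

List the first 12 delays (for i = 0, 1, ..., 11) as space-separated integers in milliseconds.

Answer: 500 2000 8000 32000 128000 304840 304840 304840 304840 304840 304840 304840

Derivation:
Computing each delay:
  i=0: min(500*4^0, 304840) = 500
  i=1: min(500*4^1, 304840) = 2000
  i=2: min(500*4^2, 304840) = 8000
  i=3: min(500*4^3, 304840) = 32000
  i=4: min(500*4^4, 304840) = 128000
  i=5: min(500*4^5, 304840) = 304840
  i=6: min(500*4^6, 304840) = 304840
  i=7: min(500*4^7, 304840) = 304840
  i=8: min(500*4^8, 304840) = 304840
  i=9: min(500*4^9, 304840) = 304840
  i=10: min(500*4^10, 304840) = 304840
  i=11: min(500*4^11, 304840) = 304840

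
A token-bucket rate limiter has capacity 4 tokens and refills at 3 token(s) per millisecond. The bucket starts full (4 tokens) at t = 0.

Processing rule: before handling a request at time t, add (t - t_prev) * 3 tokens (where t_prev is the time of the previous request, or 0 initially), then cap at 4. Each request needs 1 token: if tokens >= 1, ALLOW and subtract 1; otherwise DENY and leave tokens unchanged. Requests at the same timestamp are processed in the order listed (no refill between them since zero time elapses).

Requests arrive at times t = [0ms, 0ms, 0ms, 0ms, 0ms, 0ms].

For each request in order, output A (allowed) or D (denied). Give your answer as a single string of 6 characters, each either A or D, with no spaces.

Answer: AAAADD

Derivation:
Simulating step by step:
  req#1 t=0ms: ALLOW
  req#2 t=0ms: ALLOW
  req#3 t=0ms: ALLOW
  req#4 t=0ms: ALLOW
  req#5 t=0ms: DENY
  req#6 t=0ms: DENY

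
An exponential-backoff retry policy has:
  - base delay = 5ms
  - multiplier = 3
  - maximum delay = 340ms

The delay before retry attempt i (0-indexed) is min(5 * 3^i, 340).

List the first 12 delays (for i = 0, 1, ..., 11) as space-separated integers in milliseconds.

Answer: 5 15 45 135 340 340 340 340 340 340 340 340

Derivation:
Computing each delay:
  i=0: min(5*3^0, 340) = 5
  i=1: min(5*3^1, 340) = 15
  i=2: min(5*3^2, 340) = 45
  i=3: min(5*3^3, 340) = 135
  i=4: min(5*3^4, 340) = 340
  i=5: min(5*3^5, 340) = 340
  i=6: min(5*3^6, 340) = 340
  i=7: min(5*3^7, 340) = 340
  i=8: min(5*3^8, 340) = 340
  i=9: min(5*3^9, 340) = 340
  i=10: min(5*3^10, 340) = 340
  i=11: min(5*3^11, 340) = 340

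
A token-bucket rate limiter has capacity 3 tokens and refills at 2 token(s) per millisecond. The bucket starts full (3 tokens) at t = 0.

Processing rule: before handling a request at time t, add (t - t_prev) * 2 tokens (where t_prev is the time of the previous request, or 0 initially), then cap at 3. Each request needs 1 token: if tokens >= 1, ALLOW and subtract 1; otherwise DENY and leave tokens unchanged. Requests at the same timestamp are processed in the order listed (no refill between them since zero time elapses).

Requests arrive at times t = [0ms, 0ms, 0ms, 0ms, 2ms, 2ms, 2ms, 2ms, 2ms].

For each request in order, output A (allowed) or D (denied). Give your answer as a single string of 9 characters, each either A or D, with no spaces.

Simulating step by step:
  req#1 t=0ms: ALLOW
  req#2 t=0ms: ALLOW
  req#3 t=0ms: ALLOW
  req#4 t=0ms: DENY
  req#5 t=2ms: ALLOW
  req#6 t=2ms: ALLOW
  req#7 t=2ms: ALLOW
  req#8 t=2ms: DENY
  req#9 t=2ms: DENY

Answer: AAADAAADD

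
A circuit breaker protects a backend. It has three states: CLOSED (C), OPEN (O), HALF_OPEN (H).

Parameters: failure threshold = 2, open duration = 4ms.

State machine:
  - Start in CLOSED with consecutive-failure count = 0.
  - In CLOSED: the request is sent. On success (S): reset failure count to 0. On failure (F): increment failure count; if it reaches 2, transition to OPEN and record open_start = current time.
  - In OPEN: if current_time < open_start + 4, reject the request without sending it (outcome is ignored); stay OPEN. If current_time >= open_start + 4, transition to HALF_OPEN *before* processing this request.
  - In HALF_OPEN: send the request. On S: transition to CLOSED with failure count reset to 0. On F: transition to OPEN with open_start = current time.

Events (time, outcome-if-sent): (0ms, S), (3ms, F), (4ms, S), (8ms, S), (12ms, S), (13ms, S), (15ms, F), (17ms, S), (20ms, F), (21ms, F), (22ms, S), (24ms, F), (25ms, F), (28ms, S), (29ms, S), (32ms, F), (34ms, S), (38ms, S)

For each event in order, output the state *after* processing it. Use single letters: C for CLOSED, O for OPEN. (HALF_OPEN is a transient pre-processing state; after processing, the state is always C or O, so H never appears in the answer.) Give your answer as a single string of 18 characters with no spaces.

Answer: CCCCCCCCCOOOOOCCCC

Derivation:
State after each event:
  event#1 t=0ms outcome=S: state=CLOSED
  event#2 t=3ms outcome=F: state=CLOSED
  event#3 t=4ms outcome=S: state=CLOSED
  event#4 t=8ms outcome=S: state=CLOSED
  event#5 t=12ms outcome=S: state=CLOSED
  event#6 t=13ms outcome=S: state=CLOSED
  event#7 t=15ms outcome=F: state=CLOSED
  event#8 t=17ms outcome=S: state=CLOSED
  event#9 t=20ms outcome=F: state=CLOSED
  event#10 t=21ms outcome=F: state=OPEN
  event#11 t=22ms outcome=S: state=OPEN
  event#12 t=24ms outcome=F: state=OPEN
  event#13 t=25ms outcome=F: state=OPEN
  event#14 t=28ms outcome=S: state=OPEN
  event#15 t=29ms outcome=S: state=CLOSED
  event#16 t=32ms outcome=F: state=CLOSED
  event#17 t=34ms outcome=S: state=CLOSED
  event#18 t=38ms outcome=S: state=CLOSED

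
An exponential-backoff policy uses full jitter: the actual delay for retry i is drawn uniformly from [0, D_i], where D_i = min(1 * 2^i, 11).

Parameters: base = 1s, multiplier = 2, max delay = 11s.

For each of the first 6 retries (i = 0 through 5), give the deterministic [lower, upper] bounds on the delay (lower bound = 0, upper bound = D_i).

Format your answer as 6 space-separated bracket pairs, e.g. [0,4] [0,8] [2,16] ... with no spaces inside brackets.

Answer: [0,1] [0,2] [0,4] [0,8] [0,11] [0,11]

Derivation:
Computing bounds per retry:
  i=0: D_i=min(1*2^0,11)=1, bounds=[0,1]
  i=1: D_i=min(1*2^1,11)=2, bounds=[0,2]
  i=2: D_i=min(1*2^2,11)=4, bounds=[0,4]
  i=3: D_i=min(1*2^3,11)=8, bounds=[0,8]
  i=4: D_i=min(1*2^4,11)=11, bounds=[0,11]
  i=5: D_i=min(1*2^5,11)=11, bounds=[0,11]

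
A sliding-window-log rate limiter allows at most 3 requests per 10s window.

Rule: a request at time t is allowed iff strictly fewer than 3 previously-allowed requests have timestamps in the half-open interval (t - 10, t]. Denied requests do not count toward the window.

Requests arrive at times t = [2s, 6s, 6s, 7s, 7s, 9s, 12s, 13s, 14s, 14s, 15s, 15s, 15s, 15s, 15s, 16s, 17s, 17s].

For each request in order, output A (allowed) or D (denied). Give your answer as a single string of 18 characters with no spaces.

Answer: AAADDDADDDDDDDDAAD

Derivation:
Tracking allowed requests in the window:
  req#1 t=2s: ALLOW
  req#2 t=6s: ALLOW
  req#3 t=6s: ALLOW
  req#4 t=7s: DENY
  req#5 t=7s: DENY
  req#6 t=9s: DENY
  req#7 t=12s: ALLOW
  req#8 t=13s: DENY
  req#9 t=14s: DENY
  req#10 t=14s: DENY
  req#11 t=15s: DENY
  req#12 t=15s: DENY
  req#13 t=15s: DENY
  req#14 t=15s: DENY
  req#15 t=15s: DENY
  req#16 t=16s: ALLOW
  req#17 t=17s: ALLOW
  req#18 t=17s: DENY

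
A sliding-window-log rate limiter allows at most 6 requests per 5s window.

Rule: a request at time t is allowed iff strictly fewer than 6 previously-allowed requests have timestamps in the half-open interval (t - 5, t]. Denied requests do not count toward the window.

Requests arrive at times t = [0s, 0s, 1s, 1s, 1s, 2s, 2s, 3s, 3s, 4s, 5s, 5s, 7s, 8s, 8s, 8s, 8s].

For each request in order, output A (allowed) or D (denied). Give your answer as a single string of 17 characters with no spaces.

Answer: AAAAAADDDDAAAAAAD

Derivation:
Tracking allowed requests in the window:
  req#1 t=0s: ALLOW
  req#2 t=0s: ALLOW
  req#3 t=1s: ALLOW
  req#4 t=1s: ALLOW
  req#5 t=1s: ALLOW
  req#6 t=2s: ALLOW
  req#7 t=2s: DENY
  req#8 t=3s: DENY
  req#9 t=3s: DENY
  req#10 t=4s: DENY
  req#11 t=5s: ALLOW
  req#12 t=5s: ALLOW
  req#13 t=7s: ALLOW
  req#14 t=8s: ALLOW
  req#15 t=8s: ALLOW
  req#16 t=8s: ALLOW
  req#17 t=8s: DENY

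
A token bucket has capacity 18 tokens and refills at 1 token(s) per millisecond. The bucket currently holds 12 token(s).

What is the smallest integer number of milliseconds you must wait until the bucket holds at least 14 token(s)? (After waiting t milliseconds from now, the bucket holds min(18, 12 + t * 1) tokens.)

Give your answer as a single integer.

Answer: 2

Derivation:
Need 12 + t * 1 >= 14, so t >= 2/1.
Smallest integer t = ceil(2/1) = 2.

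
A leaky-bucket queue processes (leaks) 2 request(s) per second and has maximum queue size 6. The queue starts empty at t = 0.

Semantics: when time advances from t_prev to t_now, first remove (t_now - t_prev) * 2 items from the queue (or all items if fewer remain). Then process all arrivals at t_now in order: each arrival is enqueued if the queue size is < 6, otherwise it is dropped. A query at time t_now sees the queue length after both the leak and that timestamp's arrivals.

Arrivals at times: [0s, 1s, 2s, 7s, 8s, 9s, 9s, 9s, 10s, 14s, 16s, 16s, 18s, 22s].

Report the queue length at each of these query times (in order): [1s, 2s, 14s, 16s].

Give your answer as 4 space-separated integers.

Answer: 1 1 1 2

Derivation:
Queue lengths at query times:
  query t=1s: backlog = 1
  query t=2s: backlog = 1
  query t=14s: backlog = 1
  query t=16s: backlog = 2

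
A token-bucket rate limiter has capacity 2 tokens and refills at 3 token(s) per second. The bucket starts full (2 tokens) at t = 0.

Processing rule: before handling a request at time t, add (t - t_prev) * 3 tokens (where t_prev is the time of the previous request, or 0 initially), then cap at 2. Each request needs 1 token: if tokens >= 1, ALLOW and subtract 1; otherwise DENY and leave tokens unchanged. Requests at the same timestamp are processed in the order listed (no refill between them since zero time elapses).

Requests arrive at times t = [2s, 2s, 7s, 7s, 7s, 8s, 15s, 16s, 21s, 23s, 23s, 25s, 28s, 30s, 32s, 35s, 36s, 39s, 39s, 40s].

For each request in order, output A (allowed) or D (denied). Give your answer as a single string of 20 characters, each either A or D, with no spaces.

Answer: AAAADAAAAAAAAAAAAAAA

Derivation:
Simulating step by step:
  req#1 t=2s: ALLOW
  req#2 t=2s: ALLOW
  req#3 t=7s: ALLOW
  req#4 t=7s: ALLOW
  req#5 t=7s: DENY
  req#6 t=8s: ALLOW
  req#7 t=15s: ALLOW
  req#8 t=16s: ALLOW
  req#9 t=21s: ALLOW
  req#10 t=23s: ALLOW
  req#11 t=23s: ALLOW
  req#12 t=25s: ALLOW
  req#13 t=28s: ALLOW
  req#14 t=30s: ALLOW
  req#15 t=32s: ALLOW
  req#16 t=35s: ALLOW
  req#17 t=36s: ALLOW
  req#18 t=39s: ALLOW
  req#19 t=39s: ALLOW
  req#20 t=40s: ALLOW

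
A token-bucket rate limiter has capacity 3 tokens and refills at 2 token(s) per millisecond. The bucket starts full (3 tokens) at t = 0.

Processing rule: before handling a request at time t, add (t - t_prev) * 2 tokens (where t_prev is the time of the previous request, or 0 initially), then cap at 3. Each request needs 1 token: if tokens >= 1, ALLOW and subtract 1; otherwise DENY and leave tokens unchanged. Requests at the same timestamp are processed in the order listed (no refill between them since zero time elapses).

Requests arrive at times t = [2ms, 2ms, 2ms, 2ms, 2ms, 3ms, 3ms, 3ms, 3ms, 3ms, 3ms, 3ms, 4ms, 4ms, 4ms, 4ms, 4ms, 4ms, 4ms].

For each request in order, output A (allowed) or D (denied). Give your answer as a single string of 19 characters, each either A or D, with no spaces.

Answer: AAADDAADDDDDAADDDDD

Derivation:
Simulating step by step:
  req#1 t=2ms: ALLOW
  req#2 t=2ms: ALLOW
  req#3 t=2ms: ALLOW
  req#4 t=2ms: DENY
  req#5 t=2ms: DENY
  req#6 t=3ms: ALLOW
  req#7 t=3ms: ALLOW
  req#8 t=3ms: DENY
  req#9 t=3ms: DENY
  req#10 t=3ms: DENY
  req#11 t=3ms: DENY
  req#12 t=3ms: DENY
  req#13 t=4ms: ALLOW
  req#14 t=4ms: ALLOW
  req#15 t=4ms: DENY
  req#16 t=4ms: DENY
  req#17 t=4ms: DENY
  req#18 t=4ms: DENY
  req#19 t=4ms: DENY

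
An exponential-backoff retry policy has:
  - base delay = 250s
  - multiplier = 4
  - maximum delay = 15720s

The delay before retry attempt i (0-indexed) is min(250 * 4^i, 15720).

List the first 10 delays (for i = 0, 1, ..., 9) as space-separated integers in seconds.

Answer: 250 1000 4000 15720 15720 15720 15720 15720 15720 15720

Derivation:
Computing each delay:
  i=0: min(250*4^0, 15720) = 250
  i=1: min(250*4^1, 15720) = 1000
  i=2: min(250*4^2, 15720) = 4000
  i=3: min(250*4^3, 15720) = 15720
  i=4: min(250*4^4, 15720) = 15720
  i=5: min(250*4^5, 15720) = 15720
  i=6: min(250*4^6, 15720) = 15720
  i=7: min(250*4^7, 15720) = 15720
  i=8: min(250*4^8, 15720) = 15720
  i=9: min(250*4^9, 15720) = 15720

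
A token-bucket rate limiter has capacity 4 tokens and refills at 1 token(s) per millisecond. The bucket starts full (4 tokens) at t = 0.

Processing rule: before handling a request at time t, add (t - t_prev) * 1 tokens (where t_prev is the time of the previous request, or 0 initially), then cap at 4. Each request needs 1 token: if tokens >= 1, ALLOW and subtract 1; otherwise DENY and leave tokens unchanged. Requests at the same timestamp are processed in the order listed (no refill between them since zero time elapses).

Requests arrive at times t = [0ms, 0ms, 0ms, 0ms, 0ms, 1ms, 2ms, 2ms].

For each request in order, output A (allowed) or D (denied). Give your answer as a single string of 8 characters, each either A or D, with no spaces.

Simulating step by step:
  req#1 t=0ms: ALLOW
  req#2 t=0ms: ALLOW
  req#3 t=0ms: ALLOW
  req#4 t=0ms: ALLOW
  req#5 t=0ms: DENY
  req#6 t=1ms: ALLOW
  req#7 t=2ms: ALLOW
  req#8 t=2ms: DENY

Answer: AAAADAAD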